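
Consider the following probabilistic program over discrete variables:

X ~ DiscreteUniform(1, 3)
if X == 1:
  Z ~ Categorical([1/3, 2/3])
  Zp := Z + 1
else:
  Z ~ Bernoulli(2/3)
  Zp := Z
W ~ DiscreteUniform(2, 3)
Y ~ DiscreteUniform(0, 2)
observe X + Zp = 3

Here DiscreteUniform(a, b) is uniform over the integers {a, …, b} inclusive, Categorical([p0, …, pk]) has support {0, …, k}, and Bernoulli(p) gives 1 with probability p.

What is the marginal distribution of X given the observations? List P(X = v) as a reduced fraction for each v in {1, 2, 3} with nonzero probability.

Enumerate traces; 18 have nonzero weight after conditioning:
  (X=1, Z=1, W=2, Y=0) weight 1/27
  (X=1, Z=1, W=2, Y=1) weight 1/27
  (X=1, Z=1, W=2, Y=2) weight 1/27
  (X=1, Z=1, W=3, Y=0) weight 1/27
  (X=1, Z=1, W=3, Y=1) weight 1/27
  (X=1, Z=1, W=3, Y=2) weight 1/27
  (X=2, Z=1, W=2, Y=0) weight 1/27
  (X=2, Z=1, W=2, Y=1) weight 1/27
  (X=3, Z=0, W=2, Y=0) weight 1/54
  … 9 more
Group by X:
  weight(X=1) = 2/9
  weight(X=2) = 2/9
  weight(X=3) = 1/9
Total weight = 2/9 + 2/9 + 1/9 = 5/9
P(X=1 | obs) = 2/9 / 5/9 = 2/5
P(X=2 | obs) = 2/9 / 5/9 = 2/5
P(X=3 | obs) = 1/9 / 5/9 = 1/5

P(X=1) = 2/5, P(X=2) = 2/5, P(X=3) = 1/5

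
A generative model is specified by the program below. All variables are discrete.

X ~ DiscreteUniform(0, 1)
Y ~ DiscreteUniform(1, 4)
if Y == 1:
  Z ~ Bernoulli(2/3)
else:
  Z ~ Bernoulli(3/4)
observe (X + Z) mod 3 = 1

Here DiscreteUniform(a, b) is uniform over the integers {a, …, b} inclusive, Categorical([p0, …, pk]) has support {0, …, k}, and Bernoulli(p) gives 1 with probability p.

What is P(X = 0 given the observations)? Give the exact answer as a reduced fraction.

P(X = 0 | obs) = 35/48

Enumerate traces; 8 have nonzero weight after conditioning:
  (X=0, Y=1, Z=1) weight 1/12
  (X=0, Y=2, Z=1) weight 3/32
  (X=0, Y=3, Z=1) weight 3/32
  (X=0, Y=4, Z=1) weight 3/32
  (X=1, Y=1, Z=0) weight 1/24
  (X=1, Y=2, Z=0) weight 1/32
  (X=1, Y=3, Z=0) weight 1/32
  (X=1, Y=4, Z=0) weight 1/32
Group by X:
  weight(X=0) = 35/96
  weight(X=1) = 13/96
Total weight = 35/96 + 13/96 = 1/2
P(X=0 | obs) = 35/96 / 1/2 = 35/48
P(X=1 | obs) = 13/96 / 1/2 = 13/48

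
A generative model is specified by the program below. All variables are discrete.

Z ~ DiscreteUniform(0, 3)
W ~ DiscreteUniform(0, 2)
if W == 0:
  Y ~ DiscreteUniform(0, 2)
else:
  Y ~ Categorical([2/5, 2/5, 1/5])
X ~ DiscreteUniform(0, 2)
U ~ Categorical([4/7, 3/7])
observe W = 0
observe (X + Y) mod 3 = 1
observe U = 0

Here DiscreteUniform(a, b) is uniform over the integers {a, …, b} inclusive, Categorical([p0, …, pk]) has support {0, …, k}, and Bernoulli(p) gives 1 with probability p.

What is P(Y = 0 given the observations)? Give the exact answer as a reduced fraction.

P(Y = 0 | obs) = 1/3

Enumerate traces; 12 have nonzero weight after conditioning:
  (Z=0, W=0, Y=0, X=1, U=0) weight 1/189
  (Z=0, W=0, Y=1, X=0, U=0) weight 1/189
  (Z=0, W=0, Y=2, X=2, U=0) weight 1/189
  (Z=1, W=0, Y=0, X=1, U=0) weight 1/189
  (Z=1, W=0, Y=1, X=0, U=0) weight 1/189
  (Z=1, W=0, Y=2, X=2, U=0) weight 1/189
  (Z=2, W=0, Y=0, X=1, U=0) weight 1/189
  (Z=2, W=0, Y=1, X=0, U=0) weight 1/189
  … 4 more
Group by Y:
  weight(Y=0) = 4/189
  weight(Y=1) = 4/189
  weight(Y=2) = 4/189
Total weight = 4/189 + 4/189 + 4/189 = 4/63
P(Y=0 | obs) = 4/189 / 4/63 = 1/3
P(Y=1 | obs) = 4/189 / 4/63 = 1/3
P(Y=2 | obs) = 4/189 / 4/63 = 1/3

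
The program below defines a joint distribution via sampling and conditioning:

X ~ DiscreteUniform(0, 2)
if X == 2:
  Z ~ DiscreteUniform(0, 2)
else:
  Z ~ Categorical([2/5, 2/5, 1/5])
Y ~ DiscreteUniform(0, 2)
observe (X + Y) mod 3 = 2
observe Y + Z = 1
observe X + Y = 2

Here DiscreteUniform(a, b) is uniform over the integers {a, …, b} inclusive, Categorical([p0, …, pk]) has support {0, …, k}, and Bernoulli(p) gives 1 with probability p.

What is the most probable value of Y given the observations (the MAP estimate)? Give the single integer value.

Enumerate traces; 2 have nonzero weight after conditioning:
  (X=1, Z=0, Y=1) weight 2/45
  (X=2, Z=1, Y=0) weight 1/27
Group by Y:
  weight(Y=0) = 1/27
  weight(Y=1) = 2/45
Total weight = 1/27 + 2/45 = 11/135
P(Y=0 | obs) = 1/27 / 11/135 = 5/11
P(Y=1 | obs) = 2/45 / 11/135 = 6/11
argmax = 1

argmax_v P(Y = v | obs) = 1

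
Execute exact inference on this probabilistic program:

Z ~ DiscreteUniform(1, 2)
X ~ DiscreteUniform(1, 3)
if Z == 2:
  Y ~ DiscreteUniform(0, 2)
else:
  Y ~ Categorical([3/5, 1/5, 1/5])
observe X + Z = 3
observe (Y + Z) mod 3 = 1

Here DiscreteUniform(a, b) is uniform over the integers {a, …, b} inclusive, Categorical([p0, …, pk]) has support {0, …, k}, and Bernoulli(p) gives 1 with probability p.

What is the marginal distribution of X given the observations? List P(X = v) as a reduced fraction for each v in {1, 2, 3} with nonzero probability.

Enumerate traces; 2 have nonzero weight after conditioning:
  (Z=1, X=2, Y=0) weight 1/10
  (Z=2, X=1, Y=2) weight 1/18
Group by X:
  weight(X=1) = 1/18
  weight(X=2) = 1/10
Total weight = 1/18 + 1/10 = 7/45
P(X=1 | obs) = 1/18 / 7/45 = 5/14
P(X=2 | obs) = 1/10 / 7/45 = 9/14

P(X=1) = 5/14, P(X=2) = 9/14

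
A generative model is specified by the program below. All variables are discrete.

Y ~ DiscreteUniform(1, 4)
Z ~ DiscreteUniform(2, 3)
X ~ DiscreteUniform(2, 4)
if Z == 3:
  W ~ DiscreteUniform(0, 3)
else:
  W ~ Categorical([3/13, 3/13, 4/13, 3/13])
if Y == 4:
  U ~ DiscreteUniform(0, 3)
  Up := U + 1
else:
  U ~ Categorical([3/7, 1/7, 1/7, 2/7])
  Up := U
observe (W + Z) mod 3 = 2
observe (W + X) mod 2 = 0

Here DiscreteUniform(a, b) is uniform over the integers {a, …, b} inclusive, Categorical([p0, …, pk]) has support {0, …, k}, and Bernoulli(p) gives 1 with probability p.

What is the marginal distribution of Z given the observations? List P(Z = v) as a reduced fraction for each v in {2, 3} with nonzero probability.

P(Z=2) = 18/31, P(Z=3) = 13/31

Enumerate traces; 80 have nonzero weight after conditioning:
  (Y=1, Z=2, X=2, W=0, U=0) weight 3/728
  (Y=1, Z=2, X=2, W=0, U=1) weight 1/728
  (Y=1, Z=2, X=2, W=0, U=2) weight 1/728
  (Y=1, Z=2, X=2, W=0, U=3) weight 1/364
  (Y=1, Z=2, X=3, W=3, U=0) weight 3/728
  (Y=1, Z=2, X=3, W=3, U=1) weight 1/728
  (Y=1, Z=2, X=3, W=3, U=2) weight 1/728
  (Y=1, Z=2, X=3, W=3, U=3) weight 1/364
  (Y=1, Z=3, X=2, W=2, U=0) weight 1/224
  … 71 more
Group by Z:
  weight(Z=2) = 3/26
  weight(Z=3) = 1/12
Total weight = 3/26 + 1/12 = 31/156
P(Z=2 | obs) = 3/26 / 31/156 = 18/31
P(Z=3 | obs) = 1/12 / 31/156 = 13/31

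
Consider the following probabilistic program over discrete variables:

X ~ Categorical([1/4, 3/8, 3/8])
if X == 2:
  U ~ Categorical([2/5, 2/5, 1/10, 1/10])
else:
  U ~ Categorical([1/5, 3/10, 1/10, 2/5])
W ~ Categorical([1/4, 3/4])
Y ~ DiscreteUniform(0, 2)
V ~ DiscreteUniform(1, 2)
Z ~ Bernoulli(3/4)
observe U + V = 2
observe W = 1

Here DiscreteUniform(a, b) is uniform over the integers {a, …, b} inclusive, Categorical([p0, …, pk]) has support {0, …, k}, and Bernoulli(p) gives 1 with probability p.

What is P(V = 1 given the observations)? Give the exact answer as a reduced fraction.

P(V = 1 | obs) = 27/49

Enumerate traces; 36 have nonzero weight after conditioning:
  (X=0, U=0, W=1, Y=0, V=2, Z=0) weight 1/640
  (X=0, U=0, W=1, Y=0, V=2, Z=1) weight 3/640
  (X=0, U=0, W=1, Y=1, V=2, Z=0) weight 1/640
  (X=0, U=0, W=1, Y=1, V=2, Z=1) weight 3/640
  (X=0, U=0, W=1, Y=2, V=2, Z=0) weight 1/640
  (X=0, U=0, W=1, Y=2, V=2, Z=1) weight 3/640
  (X=0, U=1, W=1, Y=0, V=1, Z=0) weight 3/1280
  (X=0, U=1, W=1, Y=0, V=1, Z=1) weight 9/1280
  … 28 more
Group by V:
  weight(V=1) = 81/640
  weight(V=2) = 33/320
Total weight = 81/640 + 33/320 = 147/640
P(V=1 | obs) = 81/640 / 147/640 = 27/49
P(V=2 | obs) = 33/320 / 147/640 = 22/49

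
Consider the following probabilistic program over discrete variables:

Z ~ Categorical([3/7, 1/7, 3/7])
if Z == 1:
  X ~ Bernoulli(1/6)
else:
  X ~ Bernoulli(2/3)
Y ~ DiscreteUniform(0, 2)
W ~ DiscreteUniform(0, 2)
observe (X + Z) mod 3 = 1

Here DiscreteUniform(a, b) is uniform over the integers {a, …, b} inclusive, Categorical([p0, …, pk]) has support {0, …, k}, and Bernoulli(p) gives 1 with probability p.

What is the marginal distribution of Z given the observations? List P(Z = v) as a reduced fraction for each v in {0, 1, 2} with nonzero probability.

Enumerate traces; 18 have nonzero weight after conditioning:
  (Z=0, X=1, Y=0, W=0) weight 2/63
  (Z=0, X=1, Y=0, W=1) weight 2/63
  (Z=0, X=1, Y=0, W=2) weight 2/63
  (Z=0, X=1, Y=1, W=0) weight 2/63
  (Z=0, X=1, Y=1, W=1) weight 2/63
  (Z=0, X=1, Y=1, W=2) weight 2/63
  (Z=0, X=1, Y=2, W=0) weight 2/63
  (Z=0, X=1, Y=2, W=1) weight 2/63
  (Z=1, X=0, Y=0, W=0) weight 5/378
  … 9 more
Group by Z:
  weight(Z=0) = 2/7
  weight(Z=1) = 5/42
Total weight = 2/7 + 5/42 = 17/42
P(Z=0 | obs) = 2/7 / 17/42 = 12/17
P(Z=1 | obs) = 5/42 / 17/42 = 5/17

P(Z=0) = 12/17, P(Z=1) = 5/17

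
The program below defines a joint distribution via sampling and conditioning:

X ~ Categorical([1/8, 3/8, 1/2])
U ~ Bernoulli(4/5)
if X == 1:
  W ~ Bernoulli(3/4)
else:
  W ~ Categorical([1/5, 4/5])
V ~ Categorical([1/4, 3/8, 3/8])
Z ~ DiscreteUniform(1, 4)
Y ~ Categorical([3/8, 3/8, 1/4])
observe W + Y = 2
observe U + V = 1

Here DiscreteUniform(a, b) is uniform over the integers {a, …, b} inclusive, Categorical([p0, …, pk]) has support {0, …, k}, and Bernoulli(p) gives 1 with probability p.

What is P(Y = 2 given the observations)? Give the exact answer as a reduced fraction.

P(Y = 2 | obs) = 14/89

Enumerate traces; 48 have nonzero weight after conditioning:
  (X=0, U=0, W=0, V=1, Z=1, Y=2) weight 3/25600
  (X=0, U=0, W=0, V=1, Z=2, Y=2) weight 3/25600
  (X=0, U=0, W=0, V=1, Z=3, Y=2) weight 3/25600
  (X=0, U=0, W=0, V=1, Z=4, Y=2) weight 3/25600
  (X=0, U=0, W=1, V=1, Z=1, Y=1) weight 9/12800
  (X=0, U=0, W=1, V=1, Z=2, Y=1) weight 9/12800
  (X=0, U=0, W=1, V=1, Z=3, Y=1) weight 9/12800
  (X=0, U=0, W=1, V=1, Z=4, Y=1) weight 9/12800
  … 40 more
Group by Y:
  weight(Y=1) = 165/2048
  weight(Y=2) = 77/5120
Total weight = 165/2048 + 77/5120 = 979/10240
P(Y=1 | obs) = 165/2048 / 979/10240 = 75/89
P(Y=2 | obs) = 77/5120 / 979/10240 = 14/89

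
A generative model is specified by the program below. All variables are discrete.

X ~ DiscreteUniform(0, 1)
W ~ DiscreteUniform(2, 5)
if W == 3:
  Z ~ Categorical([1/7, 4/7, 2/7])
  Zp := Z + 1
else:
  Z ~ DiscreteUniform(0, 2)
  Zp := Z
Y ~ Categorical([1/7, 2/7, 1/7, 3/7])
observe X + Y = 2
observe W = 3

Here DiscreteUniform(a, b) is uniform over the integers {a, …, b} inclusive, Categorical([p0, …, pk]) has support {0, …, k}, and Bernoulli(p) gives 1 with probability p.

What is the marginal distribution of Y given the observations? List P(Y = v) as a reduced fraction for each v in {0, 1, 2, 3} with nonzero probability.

P(Y=1) = 2/3, P(Y=2) = 1/3

Enumerate traces; 6 have nonzero weight after conditioning:
  (X=0, W=3, Z=0, Y=2) weight 1/392
  (X=0, W=3, Z=1, Y=2) weight 1/98
  (X=0, W=3, Z=2, Y=2) weight 1/196
  (X=1, W=3, Z=0, Y=1) weight 1/196
  (X=1, W=3, Z=1, Y=1) weight 1/49
  (X=1, W=3, Z=2, Y=1) weight 1/98
Group by Y:
  weight(Y=1) = 1/28
  weight(Y=2) = 1/56
Total weight = 1/28 + 1/56 = 3/56
P(Y=1 | obs) = 1/28 / 3/56 = 2/3
P(Y=2 | obs) = 1/56 / 3/56 = 1/3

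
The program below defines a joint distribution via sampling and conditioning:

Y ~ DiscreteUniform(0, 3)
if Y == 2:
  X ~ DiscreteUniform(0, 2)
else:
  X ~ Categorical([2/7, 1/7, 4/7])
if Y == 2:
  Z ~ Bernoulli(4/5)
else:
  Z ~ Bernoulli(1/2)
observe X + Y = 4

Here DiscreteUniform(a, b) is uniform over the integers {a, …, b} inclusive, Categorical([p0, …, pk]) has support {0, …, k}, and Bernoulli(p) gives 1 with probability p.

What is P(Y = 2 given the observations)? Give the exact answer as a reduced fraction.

Enumerate traces; 4 have nonzero weight after conditioning:
  (Y=2, X=2, Z=0) weight 1/60
  (Y=2, X=2, Z=1) weight 1/15
  (Y=3, X=1, Z=0) weight 1/56
  (Y=3, X=1, Z=1) weight 1/56
Group by Y:
  weight(Y=2) = 1/12
  weight(Y=3) = 1/28
Total weight = 1/12 + 1/28 = 5/42
P(Y=2 | obs) = 1/12 / 5/42 = 7/10
P(Y=3 | obs) = 1/28 / 5/42 = 3/10

P(Y = 2 | obs) = 7/10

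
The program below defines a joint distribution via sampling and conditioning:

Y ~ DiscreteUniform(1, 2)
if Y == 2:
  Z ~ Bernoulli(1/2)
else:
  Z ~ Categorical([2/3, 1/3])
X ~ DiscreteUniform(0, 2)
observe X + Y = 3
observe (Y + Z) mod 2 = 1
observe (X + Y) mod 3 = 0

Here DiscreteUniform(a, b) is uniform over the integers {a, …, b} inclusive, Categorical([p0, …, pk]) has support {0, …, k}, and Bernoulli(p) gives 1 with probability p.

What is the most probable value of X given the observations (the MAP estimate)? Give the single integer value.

Enumerate traces; 2 have nonzero weight after conditioning:
  (Y=1, Z=0, X=2) weight 1/9
  (Y=2, Z=1, X=1) weight 1/12
Group by X:
  weight(X=1) = 1/12
  weight(X=2) = 1/9
Total weight = 1/12 + 1/9 = 7/36
P(X=1 | obs) = 1/12 / 7/36 = 3/7
P(X=2 | obs) = 1/9 / 7/36 = 4/7
argmax = 2

argmax_v P(X = v | obs) = 2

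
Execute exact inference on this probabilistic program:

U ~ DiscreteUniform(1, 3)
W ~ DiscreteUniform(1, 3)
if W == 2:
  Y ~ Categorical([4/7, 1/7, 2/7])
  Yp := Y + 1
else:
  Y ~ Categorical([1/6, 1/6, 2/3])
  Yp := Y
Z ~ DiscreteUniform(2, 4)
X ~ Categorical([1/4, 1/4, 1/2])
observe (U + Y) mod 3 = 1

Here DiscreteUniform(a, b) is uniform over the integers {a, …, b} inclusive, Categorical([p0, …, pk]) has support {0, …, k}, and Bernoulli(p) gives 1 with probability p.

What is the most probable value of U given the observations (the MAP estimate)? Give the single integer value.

Enumerate traces; 81 have nonzero weight after conditioning:
  (U=1, W=1, Y=0, Z=2, X=0) weight 1/648
  (U=1, W=1, Y=0, Z=2, X=1) weight 1/648
  (U=1, W=1, Y=0, Z=2, X=2) weight 1/324
  (U=1, W=1, Y=0, Z=3, X=0) weight 1/648
  (U=1, W=1, Y=0, Z=3, X=1) weight 1/648
  (U=1, W=1, Y=0, Z=3, X=2) weight 1/324
  (U=1, W=1, Y=0, Z=4, X=0) weight 1/648
  (U=1, W=1, Y=0, Z=4, X=1) weight 1/648
  (U=2, W=1, Y=2, Z=2, X=0) weight 1/162
  (U=3, W=1, Y=1, Z=2, X=0) weight 1/648
  … 71 more
Group by U:
  weight(U=1) = 19/189
  weight(U=2) = 34/189
  weight(U=3) = 10/189
Total weight = 19/189 + 34/189 + 10/189 = 1/3
P(U=1 | obs) = 19/189 / 1/3 = 19/63
P(U=2 | obs) = 34/189 / 1/3 = 34/63
P(U=3 | obs) = 10/189 / 1/3 = 10/63
argmax = 2

argmax_v P(U = v | obs) = 2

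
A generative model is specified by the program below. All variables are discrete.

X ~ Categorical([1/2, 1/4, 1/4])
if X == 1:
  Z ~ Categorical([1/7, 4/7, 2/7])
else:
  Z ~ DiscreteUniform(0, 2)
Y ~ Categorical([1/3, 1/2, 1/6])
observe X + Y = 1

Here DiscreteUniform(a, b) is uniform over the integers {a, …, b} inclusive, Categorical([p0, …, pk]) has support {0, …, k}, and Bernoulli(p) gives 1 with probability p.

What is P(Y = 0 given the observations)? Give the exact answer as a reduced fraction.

P(Y = 0 | obs) = 1/4

Enumerate traces; 6 have nonzero weight after conditioning:
  (X=0, Z=0, Y=1) weight 1/12
  (X=0, Z=1, Y=1) weight 1/12
  (X=0, Z=2, Y=1) weight 1/12
  (X=1, Z=0, Y=0) weight 1/84
  (X=1, Z=1, Y=0) weight 1/21
  (X=1, Z=2, Y=0) weight 1/42
Group by Y:
  weight(Y=0) = 1/12
  weight(Y=1) = 1/4
Total weight = 1/12 + 1/4 = 1/3
P(Y=0 | obs) = 1/12 / 1/3 = 1/4
P(Y=1 | obs) = 1/4 / 1/3 = 3/4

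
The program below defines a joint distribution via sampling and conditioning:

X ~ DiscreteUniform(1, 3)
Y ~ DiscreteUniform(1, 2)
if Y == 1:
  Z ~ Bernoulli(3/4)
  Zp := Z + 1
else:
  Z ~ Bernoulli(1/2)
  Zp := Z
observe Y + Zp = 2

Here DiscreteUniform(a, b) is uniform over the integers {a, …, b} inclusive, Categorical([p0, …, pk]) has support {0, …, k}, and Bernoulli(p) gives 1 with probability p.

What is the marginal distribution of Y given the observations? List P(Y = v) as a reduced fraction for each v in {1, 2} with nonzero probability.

Enumerate traces; 6 have nonzero weight after conditioning:
  (X=1, Y=1, Z=0) weight 1/24
  (X=1, Y=2, Z=0) weight 1/12
  (X=2, Y=1, Z=0) weight 1/24
  (X=2, Y=2, Z=0) weight 1/12
  (X=3, Y=1, Z=0) weight 1/24
  (X=3, Y=2, Z=0) weight 1/12
Group by Y:
  weight(Y=1) = 1/8
  weight(Y=2) = 1/4
Total weight = 1/8 + 1/4 = 3/8
P(Y=1 | obs) = 1/8 / 3/8 = 1/3
P(Y=2 | obs) = 1/4 / 3/8 = 2/3

P(Y=1) = 1/3, P(Y=2) = 2/3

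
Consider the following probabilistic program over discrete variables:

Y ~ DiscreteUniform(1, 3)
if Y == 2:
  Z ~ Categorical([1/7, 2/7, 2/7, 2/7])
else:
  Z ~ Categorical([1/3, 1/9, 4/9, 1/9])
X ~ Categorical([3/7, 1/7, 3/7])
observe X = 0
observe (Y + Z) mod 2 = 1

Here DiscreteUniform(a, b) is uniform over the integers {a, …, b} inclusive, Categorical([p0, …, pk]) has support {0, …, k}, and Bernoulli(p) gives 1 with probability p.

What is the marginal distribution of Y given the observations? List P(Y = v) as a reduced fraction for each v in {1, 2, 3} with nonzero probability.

P(Y=1) = 49/134, P(Y=2) = 18/67, P(Y=3) = 49/134

Enumerate traces; 6 have nonzero weight after conditioning:
  (Y=1, Z=0, X=0) weight 1/21
  (Y=1, Z=2, X=0) weight 4/63
  (Y=2, Z=1, X=0) weight 2/49
  (Y=2, Z=3, X=0) weight 2/49
  (Y=3, Z=0, X=0) weight 1/21
  (Y=3, Z=2, X=0) weight 4/63
Group by Y:
  weight(Y=1) = 1/9
  weight(Y=2) = 4/49
  weight(Y=3) = 1/9
Total weight = 1/9 + 4/49 + 1/9 = 134/441
P(Y=1 | obs) = 1/9 / 134/441 = 49/134
P(Y=2 | obs) = 4/49 / 134/441 = 18/67
P(Y=3 | obs) = 1/9 / 134/441 = 49/134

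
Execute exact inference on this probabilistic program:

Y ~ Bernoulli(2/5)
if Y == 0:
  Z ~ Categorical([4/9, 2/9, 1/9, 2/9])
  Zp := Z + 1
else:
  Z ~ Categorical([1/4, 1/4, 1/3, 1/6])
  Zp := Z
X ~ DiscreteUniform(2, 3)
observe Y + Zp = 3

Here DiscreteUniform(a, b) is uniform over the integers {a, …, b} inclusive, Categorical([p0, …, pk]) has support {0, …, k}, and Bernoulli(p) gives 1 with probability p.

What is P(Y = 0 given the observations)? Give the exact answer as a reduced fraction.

Enumerate traces; 4 have nonzero weight after conditioning:
  (Y=0, Z=2, X=2) weight 1/30
  (Y=0, Z=2, X=3) weight 1/30
  (Y=1, Z=2, X=2) weight 1/15
  (Y=1, Z=2, X=3) weight 1/15
Group by Y:
  weight(Y=0) = 1/15
  weight(Y=1) = 2/15
Total weight = 1/15 + 2/15 = 1/5
P(Y=0 | obs) = 1/15 / 1/5 = 1/3
P(Y=1 | obs) = 2/15 / 1/5 = 2/3

P(Y = 0 | obs) = 1/3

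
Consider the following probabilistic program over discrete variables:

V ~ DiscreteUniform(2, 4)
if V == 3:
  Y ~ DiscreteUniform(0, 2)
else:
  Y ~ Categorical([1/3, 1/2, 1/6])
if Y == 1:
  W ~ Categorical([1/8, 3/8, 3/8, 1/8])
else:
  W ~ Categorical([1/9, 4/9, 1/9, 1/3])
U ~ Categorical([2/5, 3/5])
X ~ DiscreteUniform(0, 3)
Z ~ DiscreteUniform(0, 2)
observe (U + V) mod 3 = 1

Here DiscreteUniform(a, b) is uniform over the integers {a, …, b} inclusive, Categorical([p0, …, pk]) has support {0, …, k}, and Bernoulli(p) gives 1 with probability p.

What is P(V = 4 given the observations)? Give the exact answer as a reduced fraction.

P(V = 4 | obs) = 2/5

Enumerate traces; 288 have nonzero weight after conditioning:
  (V=3, Y=0, W=0, U=1, X=0, Z=0) weight 1/1620
  (V=3, Y=0, W=0, U=1, X=0, Z=1) weight 1/1620
  (V=3, Y=0, W=0, U=1, X=0, Z=2) weight 1/1620
  (V=3, Y=0, W=0, U=1, X=1, Z=0) weight 1/1620
  (V=3, Y=0, W=0, U=1, X=1, Z=1) weight 1/1620
  (V=3, Y=0, W=0, U=1, X=1, Z=2) weight 1/1620
  (V=3, Y=0, W=0, U=1, X=2, Z=0) weight 1/1620
  (V=3, Y=0, W=0, U=1, X=2, Z=1) weight 1/1620
  (V=4, Y=0, W=0, U=0, X=0, Z=0) weight 1/2430
  … 279 more
Group by V:
  weight(V=3) = 1/5
  weight(V=4) = 2/15
Total weight = 1/5 + 2/15 = 1/3
P(V=3 | obs) = 1/5 / 1/3 = 3/5
P(V=4 | obs) = 2/15 / 1/3 = 2/5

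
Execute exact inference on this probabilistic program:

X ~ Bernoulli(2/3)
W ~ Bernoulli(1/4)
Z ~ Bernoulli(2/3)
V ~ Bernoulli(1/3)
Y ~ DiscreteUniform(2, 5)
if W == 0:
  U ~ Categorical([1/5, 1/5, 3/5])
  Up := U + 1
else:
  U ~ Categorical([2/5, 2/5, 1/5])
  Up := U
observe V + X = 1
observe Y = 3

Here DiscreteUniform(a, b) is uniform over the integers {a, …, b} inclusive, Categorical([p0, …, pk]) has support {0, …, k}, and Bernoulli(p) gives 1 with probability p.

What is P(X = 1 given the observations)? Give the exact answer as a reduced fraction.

Enumerate traces; 24 have nonzero weight after conditioning:
  (X=0, W=0, Z=0, V=1, Y=3, U=0) weight 1/720
  (X=0, W=0, Z=0, V=1, Y=3, U=1) weight 1/720
  (X=0, W=0, Z=0, V=1, Y=3, U=2) weight 1/240
  (X=0, W=0, Z=1, V=1, Y=3, U=0) weight 1/360
  (X=0, W=0, Z=1, V=1, Y=3, U=1) weight 1/360
  (X=0, W=0, Z=1, V=1, Y=3, U=2) weight 1/120
  (X=0, W=1, Z=0, V=1, Y=3, U=0) weight 1/1080
  (X=0, W=1, Z=0, V=1, Y=3, U=1) weight 1/1080
  (X=1, W=0, Z=0, V=0, Y=3, U=0) weight 1/180
  … 15 more
Group by X:
  weight(X=0) = 1/36
  weight(X=1) = 1/9
Total weight = 1/36 + 1/9 = 5/36
P(X=0 | obs) = 1/36 / 5/36 = 1/5
P(X=1 | obs) = 1/9 / 5/36 = 4/5

P(X = 1 | obs) = 4/5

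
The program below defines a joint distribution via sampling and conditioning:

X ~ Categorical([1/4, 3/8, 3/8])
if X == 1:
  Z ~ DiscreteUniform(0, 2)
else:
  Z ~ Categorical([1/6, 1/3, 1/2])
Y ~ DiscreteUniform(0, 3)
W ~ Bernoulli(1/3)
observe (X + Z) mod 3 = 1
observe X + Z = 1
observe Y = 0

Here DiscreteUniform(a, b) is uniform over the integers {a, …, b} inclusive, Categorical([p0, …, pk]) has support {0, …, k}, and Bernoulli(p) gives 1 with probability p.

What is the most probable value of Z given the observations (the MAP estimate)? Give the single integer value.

argmax_v P(Z = v | obs) = 0

Enumerate traces; 4 have nonzero weight after conditioning:
  (X=0, Z=1, Y=0, W=0) weight 1/72
  (X=0, Z=1, Y=0, W=1) weight 1/144
  (X=1, Z=0, Y=0, W=0) weight 1/48
  (X=1, Z=0, Y=0, W=1) weight 1/96
Group by Z:
  weight(Z=0) = 1/32
  weight(Z=1) = 1/48
Total weight = 1/32 + 1/48 = 5/96
P(Z=0 | obs) = 1/32 / 5/96 = 3/5
P(Z=1 | obs) = 1/48 / 5/96 = 2/5
argmax = 0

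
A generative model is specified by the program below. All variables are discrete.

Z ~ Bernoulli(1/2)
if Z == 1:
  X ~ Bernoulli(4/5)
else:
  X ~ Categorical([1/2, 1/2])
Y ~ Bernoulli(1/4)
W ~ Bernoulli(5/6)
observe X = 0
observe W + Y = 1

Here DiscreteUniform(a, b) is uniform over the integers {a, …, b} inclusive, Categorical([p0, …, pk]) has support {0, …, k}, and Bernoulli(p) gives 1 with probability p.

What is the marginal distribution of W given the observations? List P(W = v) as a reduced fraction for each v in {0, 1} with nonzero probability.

Enumerate traces; 4 have nonzero weight after conditioning:
  (Z=0, X=0, Y=0, W=1) weight 5/32
  (Z=0, X=0, Y=1, W=0) weight 1/96
  (Z=1, X=0, Y=0, W=1) weight 1/16
  (Z=1, X=0, Y=1, W=0) weight 1/240
Group by W:
  weight(W=0) = 7/480
  weight(W=1) = 7/32
Total weight = 7/480 + 7/32 = 7/30
P(W=0 | obs) = 7/480 / 7/30 = 1/16
P(W=1 | obs) = 7/32 / 7/30 = 15/16

P(W=0) = 1/16, P(W=1) = 15/16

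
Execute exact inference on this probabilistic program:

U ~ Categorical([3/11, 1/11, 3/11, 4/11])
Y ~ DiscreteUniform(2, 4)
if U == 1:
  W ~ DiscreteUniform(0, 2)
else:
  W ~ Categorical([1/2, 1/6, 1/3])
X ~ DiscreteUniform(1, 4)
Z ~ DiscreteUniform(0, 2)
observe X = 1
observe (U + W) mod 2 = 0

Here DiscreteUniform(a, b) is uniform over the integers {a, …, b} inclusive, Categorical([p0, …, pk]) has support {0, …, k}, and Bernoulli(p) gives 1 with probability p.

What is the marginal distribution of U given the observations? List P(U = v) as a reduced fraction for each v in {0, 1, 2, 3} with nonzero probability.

Enumerate traces; 54 have nonzero weight after conditioning:
  (U=0, Y=2, W=0, X=1, Z=0) weight 1/264
  (U=0, Y=2, W=0, X=1, Z=1) weight 1/264
  (U=0, Y=2, W=0, X=1, Z=2) weight 1/264
  (U=0, Y=2, W=2, X=1, Z=0) weight 1/396
  (U=0, Y=2, W=2, X=1, Z=1) weight 1/396
  (U=0, Y=2, W=2, X=1, Z=2) weight 1/396
  (U=0, Y=3, W=0, X=1, Z=0) weight 1/264
  (U=0, Y=3, W=0, X=1, Z=1) weight 1/264
  (U=1, Y=2, W=1, X=1, Z=0) weight 1/1188
  (U=2, Y=2, W=0, X=1, Z=0) weight 1/264
  … 44 more
Group by U:
  weight(U=0) = 5/88
  weight(U=1) = 1/132
  weight(U=2) = 5/88
  weight(U=3) = 1/66
Total weight = 5/88 + 1/132 + 5/88 + 1/66 = 3/22
P(U=0 | obs) = 5/88 / 3/22 = 5/12
P(U=1 | obs) = 1/132 / 3/22 = 1/18
P(U=2 | obs) = 5/88 / 3/22 = 5/12
P(U=3 | obs) = 1/66 / 3/22 = 1/9

P(U=0) = 5/12, P(U=1) = 1/18, P(U=2) = 5/12, P(U=3) = 1/9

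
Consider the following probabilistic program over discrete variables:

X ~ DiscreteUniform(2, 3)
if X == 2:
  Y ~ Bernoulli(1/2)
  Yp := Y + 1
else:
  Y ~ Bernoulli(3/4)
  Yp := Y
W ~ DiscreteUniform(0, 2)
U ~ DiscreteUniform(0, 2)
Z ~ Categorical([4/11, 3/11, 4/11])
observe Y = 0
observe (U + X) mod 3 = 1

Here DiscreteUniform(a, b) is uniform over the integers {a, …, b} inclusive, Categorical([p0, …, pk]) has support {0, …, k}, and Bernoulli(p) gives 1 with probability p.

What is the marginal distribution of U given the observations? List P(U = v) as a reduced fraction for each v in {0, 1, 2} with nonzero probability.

P(U=1) = 1/3, P(U=2) = 2/3

Enumerate traces; 18 have nonzero weight after conditioning:
  (X=2, Y=0, W=0, U=2, Z=0) weight 1/99
  (X=2, Y=0, W=0, U=2, Z=1) weight 1/132
  (X=2, Y=0, W=0, U=2, Z=2) weight 1/99
  (X=2, Y=0, W=1, U=2, Z=0) weight 1/99
  (X=2, Y=0, W=1, U=2, Z=1) weight 1/132
  (X=2, Y=0, W=1, U=2, Z=2) weight 1/99
  (X=2, Y=0, W=2, U=2, Z=0) weight 1/99
  (X=2, Y=0, W=2, U=2, Z=1) weight 1/132
  (X=3, Y=0, W=0, U=1, Z=0) weight 1/198
  … 9 more
Group by U:
  weight(U=1) = 1/24
  weight(U=2) = 1/12
Total weight = 1/24 + 1/12 = 1/8
P(U=1 | obs) = 1/24 / 1/8 = 1/3
P(U=2 | obs) = 1/12 / 1/8 = 2/3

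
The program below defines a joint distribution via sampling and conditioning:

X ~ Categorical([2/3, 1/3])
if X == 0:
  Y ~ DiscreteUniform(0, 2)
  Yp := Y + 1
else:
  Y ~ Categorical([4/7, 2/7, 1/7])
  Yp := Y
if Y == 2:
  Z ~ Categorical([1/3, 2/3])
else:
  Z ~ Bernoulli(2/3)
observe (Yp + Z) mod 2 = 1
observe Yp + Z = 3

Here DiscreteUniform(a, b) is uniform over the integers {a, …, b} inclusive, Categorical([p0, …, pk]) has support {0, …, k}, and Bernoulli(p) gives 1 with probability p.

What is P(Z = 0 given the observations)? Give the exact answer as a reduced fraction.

Enumerate traces; 3 have nonzero weight after conditioning:
  (X=0, Y=1, Z=1) weight 4/27
  (X=0, Y=2, Z=0) weight 2/27
  (X=1, Y=2, Z=1) weight 2/63
Group by Z:
  weight(Z=0) = 2/27
  weight(Z=1) = 34/189
Total weight = 2/27 + 34/189 = 16/63
P(Z=0 | obs) = 2/27 / 16/63 = 7/24
P(Z=1 | obs) = 34/189 / 16/63 = 17/24

P(Z = 0 | obs) = 7/24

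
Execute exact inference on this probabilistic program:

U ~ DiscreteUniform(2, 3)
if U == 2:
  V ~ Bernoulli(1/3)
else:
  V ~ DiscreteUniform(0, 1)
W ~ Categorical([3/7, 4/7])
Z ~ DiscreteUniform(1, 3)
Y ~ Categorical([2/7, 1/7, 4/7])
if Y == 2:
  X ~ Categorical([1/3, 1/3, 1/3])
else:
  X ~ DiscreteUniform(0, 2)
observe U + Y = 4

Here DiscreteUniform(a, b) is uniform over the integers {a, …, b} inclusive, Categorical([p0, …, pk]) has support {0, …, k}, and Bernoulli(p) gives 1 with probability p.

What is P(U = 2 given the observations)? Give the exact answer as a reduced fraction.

P(U = 2 | obs) = 4/5

Enumerate traces; 72 have nonzero weight after conditioning:
  (U=2, V=0, W=0, Z=1, Y=2, X=0) weight 4/441
  (U=2, V=0, W=0, Z=1, Y=2, X=1) weight 4/441
  (U=2, V=0, W=0, Z=1, Y=2, X=2) weight 4/441
  (U=2, V=0, W=0, Z=2, Y=2, X=0) weight 4/441
  (U=2, V=0, W=0, Z=2, Y=2, X=1) weight 4/441
  (U=2, V=0, W=0, Z=2, Y=2, X=2) weight 4/441
  (U=2, V=0, W=0, Z=3, Y=2, X=0) weight 4/441
  (U=2, V=0, W=0, Z=3, Y=2, X=1) weight 4/441
  (U=3, V=0, W=0, Z=1, Y=1, X=0) weight 1/588
  … 63 more
Group by U:
  weight(U=2) = 2/7
  weight(U=3) = 1/14
Total weight = 2/7 + 1/14 = 5/14
P(U=2 | obs) = 2/7 / 5/14 = 4/5
P(U=3 | obs) = 1/14 / 5/14 = 1/5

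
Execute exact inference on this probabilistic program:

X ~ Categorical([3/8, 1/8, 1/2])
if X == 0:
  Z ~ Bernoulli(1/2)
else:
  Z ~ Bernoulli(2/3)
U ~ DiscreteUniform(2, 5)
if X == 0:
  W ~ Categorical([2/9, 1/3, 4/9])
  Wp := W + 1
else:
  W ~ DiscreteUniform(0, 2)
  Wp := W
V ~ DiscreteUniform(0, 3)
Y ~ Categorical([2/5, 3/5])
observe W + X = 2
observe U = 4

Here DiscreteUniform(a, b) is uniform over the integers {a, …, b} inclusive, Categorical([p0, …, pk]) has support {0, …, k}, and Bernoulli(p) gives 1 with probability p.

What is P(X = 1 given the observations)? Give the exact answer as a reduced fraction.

Enumerate traces; 48 have nonzero weight after conditioning:
  (X=0, Z=0, U=4, W=2, V=0, Y=0) weight 1/480
  (X=0, Z=0, U=4, W=2, V=0, Y=1) weight 1/320
  (X=0, Z=0, U=4, W=2, V=1, Y=0) weight 1/480
  (X=0, Z=0, U=4, W=2, V=1, Y=1) weight 1/320
  (X=0, Z=0, U=4, W=2, V=2, Y=0) weight 1/480
  (X=0, Z=0, U=4, W=2, V=2, Y=1) weight 1/320
  (X=0, Z=0, U=4, W=2, V=3, Y=0) weight 1/480
  (X=0, Z=0, U=4, W=2, V=3, Y=1) weight 1/320
  (X=1, Z=0, U=4, W=1, V=0, Y=0) weight 1/2880
  (X=2, Z=0, U=4, W=0, V=0, Y=0) weight 1/720
  … 38 more
Group by X:
  weight(X=0) = 1/24
  weight(X=1) = 1/96
  weight(X=2) = 1/24
Total weight = 1/24 + 1/96 + 1/24 = 3/32
P(X=0 | obs) = 1/24 / 3/32 = 4/9
P(X=1 | obs) = 1/96 / 3/32 = 1/9
P(X=2 | obs) = 1/24 / 3/32 = 4/9

P(X = 1 | obs) = 1/9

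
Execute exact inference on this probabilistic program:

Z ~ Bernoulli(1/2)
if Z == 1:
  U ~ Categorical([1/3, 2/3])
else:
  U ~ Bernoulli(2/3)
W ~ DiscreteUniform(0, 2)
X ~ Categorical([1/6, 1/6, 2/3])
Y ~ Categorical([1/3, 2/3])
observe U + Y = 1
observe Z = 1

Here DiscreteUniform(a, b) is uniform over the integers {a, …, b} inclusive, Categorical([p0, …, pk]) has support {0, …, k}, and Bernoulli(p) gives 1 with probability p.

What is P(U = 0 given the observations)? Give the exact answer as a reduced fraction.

Enumerate traces; 18 have nonzero weight after conditioning:
  (Z=1, U=0, W=0, X=0, Y=1) weight 1/162
  (Z=1, U=0, W=0, X=1, Y=1) weight 1/162
  (Z=1, U=0, W=0, X=2, Y=1) weight 2/81
  (Z=1, U=0, W=1, X=0, Y=1) weight 1/162
  (Z=1, U=0, W=1, X=1, Y=1) weight 1/162
  (Z=1, U=0, W=1, X=2, Y=1) weight 2/81
  (Z=1, U=0, W=2, X=0, Y=1) weight 1/162
  (Z=1, U=0, W=2, X=1, Y=1) weight 1/162
  (Z=1, U=1, W=0, X=0, Y=0) weight 1/162
  … 9 more
Group by U:
  weight(U=0) = 1/9
  weight(U=1) = 1/9
Total weight = 1/9 + 1/9 = 2/9
P(U=0 | obs) = 1/9 / 2/9 = 1/2
P(U=1 | obs) = 1/9 / 2/9 = 1/2

P(U = 0 | obs) = 1/2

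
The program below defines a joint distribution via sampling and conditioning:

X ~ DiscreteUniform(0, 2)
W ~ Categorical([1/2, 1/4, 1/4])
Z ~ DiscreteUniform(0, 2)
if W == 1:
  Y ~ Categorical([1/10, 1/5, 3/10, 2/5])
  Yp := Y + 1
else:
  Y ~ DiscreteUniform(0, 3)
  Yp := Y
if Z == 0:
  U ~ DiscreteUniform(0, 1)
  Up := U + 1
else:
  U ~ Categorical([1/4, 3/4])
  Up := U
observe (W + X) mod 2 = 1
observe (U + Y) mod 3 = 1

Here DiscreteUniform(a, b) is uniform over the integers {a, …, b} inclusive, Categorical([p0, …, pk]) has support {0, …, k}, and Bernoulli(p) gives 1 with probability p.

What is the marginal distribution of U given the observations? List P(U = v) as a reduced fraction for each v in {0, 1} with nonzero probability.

Enumerate traces; 36 have nonzero weight after conditioning:
  (X=0, W=1, Z=0, Y=0, U=1) weight 1/720
  (X=0, W=1, Z=0, Y=1, U=0) weight 1/360
  (X=0, W=1, Z=0, Y=3, U=1) weight 1/180
  (X=0, W=1, Z=1, Y=0, U=1) weight 1/480
  (X=0, W=1, Z=1, Y=1, U=0) weight 1/720
  (X=0, W=1, Z=1, Y=3, U=1) weight 1/120
  (X=0, W=1, Z=2, Y=0, U=1) weight 1/480
  (X=0, W=1, Z=2, Y=1, U=0) weight 1/720
  … 28 more
Group by U:
  weight(U=0) = 23/720
  weight(U=1) = 5/36
Total weight = 23/720 + 5/36 = 41/240
P(U=0 | obs) = 23/720 / 41/240 = 23/123
P(U=1 | obs) = 5/36 / 41/240 = 100/123

P(U=0) = 23/123, P(U=1) = 100/123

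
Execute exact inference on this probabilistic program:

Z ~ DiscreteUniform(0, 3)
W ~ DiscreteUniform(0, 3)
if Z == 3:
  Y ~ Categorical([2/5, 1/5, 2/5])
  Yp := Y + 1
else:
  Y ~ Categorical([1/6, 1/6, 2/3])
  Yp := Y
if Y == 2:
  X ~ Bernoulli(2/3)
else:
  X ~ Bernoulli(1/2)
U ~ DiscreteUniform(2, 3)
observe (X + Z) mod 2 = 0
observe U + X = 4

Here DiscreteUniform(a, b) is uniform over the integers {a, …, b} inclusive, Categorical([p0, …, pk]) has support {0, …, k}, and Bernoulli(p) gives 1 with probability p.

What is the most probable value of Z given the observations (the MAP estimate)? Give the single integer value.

argmax_v P(Z = v | obs) = 1

Enumerate traces; 24 have nonzero weight after conditioning:
  (Z=1, W=0, Y=0, X=1, U=3) weight 1/384
  (Z=1, W=0, Y=1, X=1, U=3) weight 1/384
  (Z=1, W=0, Y=2, X=1, U=3) weight 1/72
  (Z=1, W=1, Y=0, X=1, U=3) weight 1/384
  (Z=1, W=1, Y=1, X=1, U=3) weight 1/384
  (Z=1, W=1, Y=2, X=1, U=3) weight 1/72
  (Z=1, W=2, Y=0, X=1, U=3) weight 1/384
  (Z=1, W=2, Y=1, X=1, U=3) weight 1/384
  (Z=3, W=0, Y=0, X=1, U=3) weight 1/160
  … 15 more
Group by Z:
  weight(Z=1) = 11/144
  weight(Z=3) = 17/240
Total weight = 11/144 + 17/240 = 53/360
P(Z=1 | obs) = 11/144 / 53/360 = 55/106
P(Z=3 | obs) = 17/240 / 53/360 = 51/106
argmax = 1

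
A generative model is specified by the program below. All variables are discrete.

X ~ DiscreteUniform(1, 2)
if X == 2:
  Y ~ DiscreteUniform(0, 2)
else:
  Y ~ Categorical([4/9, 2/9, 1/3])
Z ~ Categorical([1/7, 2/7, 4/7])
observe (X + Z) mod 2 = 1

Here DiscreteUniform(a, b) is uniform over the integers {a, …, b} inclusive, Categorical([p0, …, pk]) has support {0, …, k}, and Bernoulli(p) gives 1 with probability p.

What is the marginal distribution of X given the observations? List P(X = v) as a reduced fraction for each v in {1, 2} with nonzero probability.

P(X=1) = 5/7, P(X=2) = 2/7

Enumerate traces; 9 have nonzero weight after conditioning:
  (X=1, Y=0, Z=0) weight 2/63
  (X=1, Y=0, Z=2) weight 8/63
  (X=1, Y=1, Z=0) weight 1/63
  (X=1, Y=1, Z=2) weight 4/63
  (X=1, Y=2, Z=0) weight 1/42
  (X=1, Y=2, Z=2) weight 2/21
  (X=2, Y=0, Z=1) weight 1/21
  (X=2, Y=1, Z=1) weight 1/21
  … 1 more
Group by X:
  weight(X=1) = 5/14
  weight(X=2) = 1/7
Total weight = 5/14 + 1/7 = 1/2
P(X=1 | obs) = 5/14 / 1/2 = 5/7
P(X=2 | obs) = 1/7 / 1/2 = 2/7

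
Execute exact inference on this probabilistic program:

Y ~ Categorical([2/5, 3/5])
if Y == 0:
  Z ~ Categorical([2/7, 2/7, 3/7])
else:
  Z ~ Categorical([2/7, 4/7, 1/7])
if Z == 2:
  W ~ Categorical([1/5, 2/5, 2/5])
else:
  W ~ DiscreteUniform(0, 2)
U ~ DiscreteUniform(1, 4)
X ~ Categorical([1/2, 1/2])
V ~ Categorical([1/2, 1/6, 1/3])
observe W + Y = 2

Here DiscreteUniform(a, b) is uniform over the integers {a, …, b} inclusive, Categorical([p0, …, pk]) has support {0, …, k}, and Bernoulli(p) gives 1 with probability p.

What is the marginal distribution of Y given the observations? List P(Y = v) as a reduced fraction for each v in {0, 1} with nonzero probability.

P(Y=0) = 19/46, P(Y=1) = 27/46

Enumerate traces; 144 have nonzero weight after conditioning:
  (Y=0, Z=0, W=2, U=1, X=0, V=0) weight 1/420
  (Y=0, Z=0, W=2, U=1, X=0, V=1) weight 1/1260
  (Y=0, Z=0, W=2, U=1, X=0, V=2) weight 1/630
  (Y=0, Z=0, W=2, U=1, X=1, V=0) weight 1/420
  (Y=0, Z=0, W=2, U=1, X=1, V=1) weight 1/1260
  (Y=0, Z=0, W=2, U=1, X=1, V=2) weight 1/630
  (Y=0, Z=0, W=2, U=2, X=0, V=0) weight 1/420
  (Y=0, Z=0, W=2, U=2, X=0, V=1) weight 1/1260
  (Y=1, Z=0, W=1, U=1, X=0, V=0) weight 1/280
  … 135 more
Group by Y:
  weight(Y=0) = 76/525
  weight(Y=1) = 36/175
Total weight = 76/525 + 36/175 = 184/525
P(Y=0 | obs) = 76/525 / 184/525 = 19/46
P(Y=1 | obs) = 36/175 / 184/525 = 27/46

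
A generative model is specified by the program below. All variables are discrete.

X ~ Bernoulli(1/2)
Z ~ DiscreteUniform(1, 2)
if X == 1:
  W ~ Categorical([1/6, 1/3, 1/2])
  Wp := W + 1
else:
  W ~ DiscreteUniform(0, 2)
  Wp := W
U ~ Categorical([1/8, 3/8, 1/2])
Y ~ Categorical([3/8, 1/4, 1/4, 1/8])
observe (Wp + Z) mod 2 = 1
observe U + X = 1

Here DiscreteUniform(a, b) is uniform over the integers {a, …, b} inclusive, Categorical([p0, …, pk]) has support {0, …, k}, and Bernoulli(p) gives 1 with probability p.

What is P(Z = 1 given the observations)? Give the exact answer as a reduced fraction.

P(Z = 1 | obs) = 7/12

Enumerate traces; 24 have nonzero weight after conditioning:
  (X=0, Z=1, W=0, U=1, Y=0) weight 3/256
  (X=0, Z=1, W=0, U=1, Y=1) weight 1/128
  (X=0, Z=1, W=0, U=1, Y=2) weight 1/128
  (X=0, Z=1, W=0, U=1, Y=3) weight 1/256
  (X=0, Z=1, W=2, U=1, Y=0) weight 3/256
  (X=0, Z=1, W=2, U=1, Y=1) weight 1/128
  (X=0, Z=1, W=2, U=1, Y=2) weight 1/128
  (X=0, Z=1, W=2, U=1, Y=3) weight 1/256
  (X=0, Z=2, W=1, U=1, Y=0) weight 3/256
  … 15 more
Group by Z:
  weight(Z=1) = 7/96
  weight(Z=2) = 5/96
Total weight = 7/96 + 5/96 = 1/8
P(Z=1 | obs) = 7/96 / 1/8 = 7/12
P(Z=2 | obs) = 5/96 / 1/8 = 5/12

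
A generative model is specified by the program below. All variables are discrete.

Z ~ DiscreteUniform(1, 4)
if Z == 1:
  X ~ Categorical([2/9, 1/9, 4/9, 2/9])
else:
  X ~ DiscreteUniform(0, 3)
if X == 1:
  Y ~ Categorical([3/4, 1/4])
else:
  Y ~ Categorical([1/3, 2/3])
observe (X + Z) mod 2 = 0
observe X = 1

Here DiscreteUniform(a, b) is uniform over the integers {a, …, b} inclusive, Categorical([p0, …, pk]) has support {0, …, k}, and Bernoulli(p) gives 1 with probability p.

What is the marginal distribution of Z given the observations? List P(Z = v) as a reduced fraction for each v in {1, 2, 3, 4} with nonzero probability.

P(Z=1) = 4/13, P(Z=3) = 9/13

Enumerate traces; 4 have nonzero weight after conditioning:
  (Z=1, X=1, Y=0) weight 1/48
  (Z=1, X=1, Y=1) weight 1/144
  (Z=3, X=1, Y=0) weight 3/64
  (Z=3, X=1, Y=1) weight 1/64
Group by Z:
  weight(Z=1) = 1/36
  weight(Z=3) = 1/16
Total weight = 1/36 + 1/16 = 13/144
P(Z=1 | obs) = 1/36 / 13/144 = 4/13
P(Z=3 | obs) = 1/16 / 13/144 = 9/13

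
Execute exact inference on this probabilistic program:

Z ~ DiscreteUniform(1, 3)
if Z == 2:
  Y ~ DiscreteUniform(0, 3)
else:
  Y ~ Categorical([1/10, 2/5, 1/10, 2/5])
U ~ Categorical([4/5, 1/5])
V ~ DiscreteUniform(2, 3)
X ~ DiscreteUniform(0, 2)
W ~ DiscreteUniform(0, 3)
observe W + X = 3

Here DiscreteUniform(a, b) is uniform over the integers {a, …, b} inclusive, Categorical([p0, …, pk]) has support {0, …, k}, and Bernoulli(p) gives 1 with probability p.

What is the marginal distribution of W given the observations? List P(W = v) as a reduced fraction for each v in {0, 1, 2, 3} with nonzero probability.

P(W=1) = 1/3, P(W=2) = 1/3, P(W=3) = 1/3

Enumerate traces; 144 have nonzero weight after conditioning:
  (Z=1, Y=0, U=0, V=2, X=0, W=3) weight 1/900
  (Z=1, Y=0, U=0, V=2, X=1, W=2) weight 1/900
  (Z=1, Y=0, U=0, V=2, X=2, W=1) weight 1/900
  (Z=1, Y=0, U=0, V=3, X=0, W=3) weight 1/900
  (Z=1, Y=0, U=0, V=3, X=1, W=2) weight 1/900
  (Z=1, Y=0, U=0, V=3, X=2, W=1) weight 1/900
  (Z=1, Y=0, U=1, V=2, X=0, W=3) weight 1/3600
  (Z=1, Y=0, U=1, V=2, X=1, W=2) weight 1/3600
  … 136 more
Group by W:
  weight(W=1) = 1/12
  weight(W=2) = 1/12
  weight(W=3) = 1/12
Total weight = 1/12 + 1/12 + 1/12 = 1/4
P(W=1 | obs) = 1/12 / 1/4 = 1/3
P(W=2 | obs) = 1/12 / 1/4 = 1/3
P(W=3 | obs) = 1/12 / 1/4 = 1/3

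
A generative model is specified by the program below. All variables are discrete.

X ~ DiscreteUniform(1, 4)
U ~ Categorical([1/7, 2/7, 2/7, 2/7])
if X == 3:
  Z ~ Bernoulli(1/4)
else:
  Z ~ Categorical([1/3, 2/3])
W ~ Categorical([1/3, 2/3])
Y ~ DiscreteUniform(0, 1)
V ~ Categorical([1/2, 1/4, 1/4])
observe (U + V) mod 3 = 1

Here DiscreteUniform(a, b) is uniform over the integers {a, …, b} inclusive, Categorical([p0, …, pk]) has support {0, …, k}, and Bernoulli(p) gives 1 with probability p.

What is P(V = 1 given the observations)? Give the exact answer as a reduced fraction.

Enumerate traces; 128 have nonzero weight after conditioning:
  (X=1, U=0, Z=0, W=0, Y=0, V=1) weight 1/2016
  (X=1, U=0, Z=0, W=0, Y=1, V=1) weight 1/2016
  (X=1, U=0, Z=0, W=1, Y=0, V=1) weight 1/1008
  (X=1, U=0, Z=0, W=1, Y=1, V=1) weight 1/1008
  (X=1, U=0, Z=1, W=0, Y=0, V=1) weight 1/1008
  (X=1, U=0, Z=1, W=0, Y=1, V=1) weight 1/1008
  (X=1, U=0, Z=1, W=1, Y=0, V=1) weight 1/504
  (X=1, U=0, Z=1, W=1, Y=1, V=1) weight 1/504
  (X=1, U=1, Z=0, W=0, Y=0, V=0) weight 1/504
  (X=1, U=2, Z=0, W=0, Y=0, V=2) weight 1/1008
  … 118 more
Group by V:
  weight(V=0) = 1/7
  weight(V=1) = 3/28
  weight(V=2) = 1/14
Total weight = 1/7 + 3/28 + 1/14 = 9/28
P(V=0 | obs) = 1/7 / 9/28 = 4/9
P(V=1 | obs) = 3/28 / 9/28 = 1/3
P(V=2 | obs) = 1/14 / 9/28 = 2/9

P(V = 1 | obs) = 1/3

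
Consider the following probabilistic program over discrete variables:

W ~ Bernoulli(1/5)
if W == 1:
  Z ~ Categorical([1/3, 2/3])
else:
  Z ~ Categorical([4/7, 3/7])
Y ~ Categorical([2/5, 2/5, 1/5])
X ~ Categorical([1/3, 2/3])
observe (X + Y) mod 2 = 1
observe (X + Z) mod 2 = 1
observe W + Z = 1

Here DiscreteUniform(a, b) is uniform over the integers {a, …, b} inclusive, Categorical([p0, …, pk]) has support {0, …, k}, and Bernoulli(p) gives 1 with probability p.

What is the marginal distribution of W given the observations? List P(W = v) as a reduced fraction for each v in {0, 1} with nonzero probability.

P(W=0) = 12/19, P(W=1) = 7/19

Enumerate traces; 3 have nonzero weight after conditioning:
  (W=0, Z=1, Y=1, X=0) weight 8/175
  (W=1, Z=0, Y=0, X=1) weight 4/225
  (W=1, Z=0, Y=2, X=1) weight 2/225
Group by W:
  weight(W=0) = 8/175
  weight(W=1) = 2/75
Total weight = 8/175 + 2/75 = 38/525
P(W=0 | obs) = 8/175 / 38/525 = 12/19
P(W=1 | obs) = 2/75 / 38/525 = 7/19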